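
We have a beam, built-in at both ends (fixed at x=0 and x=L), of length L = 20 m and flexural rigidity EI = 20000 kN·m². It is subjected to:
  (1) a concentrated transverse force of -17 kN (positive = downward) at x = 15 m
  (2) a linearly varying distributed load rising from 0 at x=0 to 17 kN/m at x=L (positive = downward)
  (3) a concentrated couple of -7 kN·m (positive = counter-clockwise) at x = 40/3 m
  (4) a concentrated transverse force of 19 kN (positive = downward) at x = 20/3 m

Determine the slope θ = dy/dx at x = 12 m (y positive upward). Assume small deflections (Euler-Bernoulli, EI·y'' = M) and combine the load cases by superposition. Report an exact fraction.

θ(12) = 629/45000 rad

Load 1 — point force P=-17 kN at a=15 m (b=L-a=5):
  θ_1 = -Pb²x(2aL-(3a+b)x)/(2L³EI)  [x≤a] = -(-17)·5²·12·(2·15·20-(3·15+5)·12)/(2·20³·20000) = 0 rad
Load 2 — triangular load w₀=17 kN/m (0→w₀ over full span):
  θ_2 = -w₀(2x(L-x)(L-2x)(x+2L)+x²(L-x)²)/(120LEI) = -17·(2·12·(20-12)·(20-2·12)·(12+2·20)+12²·(20-12)²)/(120·20·20000) = 34/3125 rad
Load 3 — applied couple M₀=-7 kN·m at a=40/3 m (b=L-a=20/3):
  θ_3 = (R_Ax²/2 - M_Ax)/EI  [x≤a] with R_A=-7/15, M_A=-7/3 = ((-7/15)·12²/2 - (-7/3)·12)/20000 = -7/25000 rad
Load 4 — point force P=19 kN at a=20/3 m (b=L-a=40/3):
  θ_4 = Pa²(L-x)(2bL-(3b+a)(L-x))/(2L³EI)  [x>a] = 19·(20/3)²·(20-12)·(2·(40/3)·20-(3·(40/3)+(20/3))·(20-12))/(2·20³·20000) = 19/5625 rad
Superposition: θ = Σ θ_i = 629/45000 rad ≈ 0.013978 rad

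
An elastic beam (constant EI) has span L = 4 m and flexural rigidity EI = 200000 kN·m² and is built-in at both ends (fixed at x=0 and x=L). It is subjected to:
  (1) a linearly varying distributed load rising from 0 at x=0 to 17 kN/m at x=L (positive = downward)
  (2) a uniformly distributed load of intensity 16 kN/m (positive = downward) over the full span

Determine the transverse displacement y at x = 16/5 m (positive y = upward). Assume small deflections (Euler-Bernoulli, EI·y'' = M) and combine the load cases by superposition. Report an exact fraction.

Load 1 — triangular load w₀=17 kN/m (0→w₀ over full span):
  y_1 = -w₀x²(L-x)²(x+2L)/(120LEI) = -17·(16/5)²·(4-(16/5))²·((16/5)+2·4)/(120·4·200000) = -1904/146484375 m
Load 2 — uniform load w=16 kN/m over full span:
  y_2 = -wx²(L-x)²/(24EI) = -16·(16/5)²·(4-(16/5))²/(24·200000) = -128/5859375 m
Superposition: y = Σ y_i = -5104/146484375 m ≈ -0.000035 m

y(16/5) = -5104/146484375 m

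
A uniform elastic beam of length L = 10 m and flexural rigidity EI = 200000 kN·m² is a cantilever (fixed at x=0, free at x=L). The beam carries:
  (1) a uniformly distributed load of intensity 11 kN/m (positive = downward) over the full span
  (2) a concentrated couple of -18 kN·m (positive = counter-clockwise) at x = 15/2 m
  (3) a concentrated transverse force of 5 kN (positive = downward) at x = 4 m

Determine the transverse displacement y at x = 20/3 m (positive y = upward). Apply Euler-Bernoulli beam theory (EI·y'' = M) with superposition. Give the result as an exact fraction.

y(20/3) = -12619/303750 m

Load 1 — uniform load w=11 kN/m over full span:
  y_1 = -wx²(x²-4Lx+6L²)/(24EI) = -11·(20/3)²·((20/3)²-4·10·(20/3)+6·10²)/(24·200000) = -187/4860 m
Load 2 — applied couple M₀=-18 kN·m at a=15/2 m (b=L-a=5/2):
  y_2 = M₀x²/(2EI)  [x≤a] = (-18)·(20/3)²/(2·200000) = -1/500 m
Load 3 — point force P=5 kN at a=4 m (b=L-a=6):
  y_3 = -Pa²(3x-a)/(6EI)  [x>a] = -5·4²·(3·(20/3)-4)/(6·200000) = -2/1875 m
Superposition: y = Σ y_i = -12619/303750 m ≈ -0.041544 m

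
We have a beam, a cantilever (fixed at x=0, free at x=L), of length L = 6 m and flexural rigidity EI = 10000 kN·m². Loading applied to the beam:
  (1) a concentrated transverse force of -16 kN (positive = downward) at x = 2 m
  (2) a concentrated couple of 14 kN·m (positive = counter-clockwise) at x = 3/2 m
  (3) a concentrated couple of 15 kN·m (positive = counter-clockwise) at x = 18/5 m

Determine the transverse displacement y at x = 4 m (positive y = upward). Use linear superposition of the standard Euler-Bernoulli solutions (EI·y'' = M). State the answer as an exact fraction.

Load 1 — point force P=-16 kN at a=2 m (b=L-a=4):
  y_1 = -Pa²(3x-a)/(6EI)  [x>a] = -(-16)·2²·(3·4-2)/(6·10000) = 4/375 m
Load 2 — applied couple M₀=14 kN·m at a=3/2 m (b=L-a=9/2):
  y_2 = M₀a(2x-a)/(2EI)  [x>a] = 14·(3/2)·(2·4-(3/2))/(2·10000) = 273/40000 m
Load 3 — applied couple M₀=15 kN·m at a=18/5 m (b=L-a=12/5):
  y_3 = M₀a(2x-a)/(2EI)  [x>a] = 15·(18/5)·(2·4-(18/5))/(2·10000) = 297/25000 m
Superposition: y = Σ y_i = 17623/600000 m ≈ 0.029372 m

y(4) = 17623/600000 m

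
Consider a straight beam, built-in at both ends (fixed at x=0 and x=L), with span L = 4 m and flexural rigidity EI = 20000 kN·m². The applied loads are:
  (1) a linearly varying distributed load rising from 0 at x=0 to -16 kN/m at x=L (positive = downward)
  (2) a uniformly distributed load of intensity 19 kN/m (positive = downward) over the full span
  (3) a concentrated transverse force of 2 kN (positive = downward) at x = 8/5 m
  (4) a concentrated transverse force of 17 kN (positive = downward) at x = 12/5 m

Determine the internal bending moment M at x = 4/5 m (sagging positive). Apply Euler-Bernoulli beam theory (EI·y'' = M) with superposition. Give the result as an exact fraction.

M(4/5) = -628/375 kN·m

Load 1 — triangular load w₀=-16 kN/m (0→w₀ over full span):
  M_1 = 3w₀Lx/20 - w₀L²/30 - w₀x³/(6L) = 3·(-16)·4·(4/5)/20 - (-16)·4²/30 - (-16)·(4/5)³/(6·4) = 448/375 kN·m
Load 2 — uniform load w=19 kN/m over full span:
  M_2 = wLx/2 - wL²/12 - wx²/2 = 19·4·(4/5)/2 - 19·4²/12 - 19·(4/5)²/2 = -76/75 kN·m
Load 3 — point force P=2 kN at a=8/5 m (b=L-a=12/5):
  M_3 = Pb²(3a+b)x/L³ - Pab²/L²  [x≤a] = 2·(12/5)²·(3·(8/5)+(12/5))·(4/5)/4³ - 2·(8/5)·(12/5)²/4² = -72/625 kN·m
Load 4 — point force P=17 kN at a=12/5 m (b=L-a=8/5):
  M_4 = Pb²(3a+b)x/L³ - Pab²/L²  [x≤a] = 17·(8/5)²·(3·(12/5)+(8/5))·(4/5)/4³ - 17·(12/5)·(8/5)²/4² = -1088/625 kN·m
Superposition: M = Σ M_i = -628/375 kN·m ≈ -1.674667 kN·m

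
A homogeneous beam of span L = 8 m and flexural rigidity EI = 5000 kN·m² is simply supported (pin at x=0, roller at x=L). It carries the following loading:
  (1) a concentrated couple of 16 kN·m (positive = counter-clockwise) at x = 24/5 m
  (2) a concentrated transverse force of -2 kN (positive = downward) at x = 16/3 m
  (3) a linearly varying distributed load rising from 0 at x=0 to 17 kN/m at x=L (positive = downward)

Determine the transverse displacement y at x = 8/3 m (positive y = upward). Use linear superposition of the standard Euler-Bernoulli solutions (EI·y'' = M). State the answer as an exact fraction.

Load 1 — applied couple M₀=16 kN·m at a=24/5 m (b=L-a=16/5):
  y_1 = (M₀x³/(6L)+C₁x)/EI  [x≤a] with C₁=M₀(3b²-L²)/(6L)=-832/75 = (16·(8/3)³/(6·8)+(-832/75)·(8/3))/5000 = -5888/1265625 m
Load 2 — point force P=-2 kN at a=16/3 m (b=L-a=8/3):
  y_2 = -Pbx(L²-b²-x²)/(6LEI)  [x≤a] = -(-2)·(8/3)·(8/3)·(8²-(8/3)²-(8/3)²)/(6·8·5000) = 448/151875 m
Load 3 — triangular load w₀=17 kN/m (0→w₀ over full span):
  y_3 = -w₀x(7L⁴-10L²x²+3x⁴)/(360LEI) = -17·(8/3)·(7·8⁴-10·8²·(8/3)²+3·(8/3)⁴)/(360·8·5000) = -34816/455625 m
Superposition: y = Σ y_i = -889792/11390625 m ≈ -0.078116 m

y(8/3) = -889792/11390625 m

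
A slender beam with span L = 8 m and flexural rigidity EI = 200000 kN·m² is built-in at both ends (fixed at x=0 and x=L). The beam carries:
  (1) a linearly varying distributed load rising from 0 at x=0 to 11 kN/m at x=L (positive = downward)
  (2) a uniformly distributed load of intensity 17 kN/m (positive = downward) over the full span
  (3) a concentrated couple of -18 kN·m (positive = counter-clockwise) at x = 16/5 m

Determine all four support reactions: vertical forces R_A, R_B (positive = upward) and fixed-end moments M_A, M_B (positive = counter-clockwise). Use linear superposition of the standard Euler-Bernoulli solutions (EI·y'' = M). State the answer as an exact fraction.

Load 1 — triangular load w₀=11 kN/m (0→w₀ over full span):
  R_A = 3w₀L/20 = 3·11·8/20 = 66/5 kN
  M_A = w₀L²/30 = 11·8²/30 = 352/15 kN·m
  R_B = 7w₀L/20 = 7·11·8/20 = 154/5 kN
  M_B = -w₀L²/20 = -11·8²/20 = -176/5 kN·m
Load 2 — uniform load w=17 kN/m over full span:
  R_A = wL/2 = 17·8/2 = 68 kN
  M_A = wL²/12 = 17·8²/12 = 272/3 kN·m
  R_B = wL/2 = 17·8/2 = 68 kN
  M_B = -wL²/12 = -17·8²/12 = -272/3 kN·m
Load 3 — applied couple M₀=-18 kN·m at a=16/5 m (b=L-a=24/5):
  R_A = 6M₀ab/L³ = 6·(-18)·(16/5)·(24/5)/8³ = -81/25 kN
  M_A = M₀b(2a-b)/L² = (-18)·(24/5)·(2·(16/5)-(24/5))/8² = -54/25 kN·m
  R_B = -6M₀ab/L³ = -6·(-18)·(16/5)·(24/5)/8³ = 81/25 kN
  M_B = M₀a(2b-a)/L² = (-18)·(16/5)·(2·(24/5)-(16/5))/8² = -144/25 kN·m
Superposition: R_A = 1949/25 kN, M_A = 8398/75 kN·m, R_B = 2551/25 kN, M_B = -9872/75 kN·m

R_A = 1949/25 kN, M_A = 8398/75 kN·m, R_B = 2551/25 kN, M_B = -9872/75 kN·m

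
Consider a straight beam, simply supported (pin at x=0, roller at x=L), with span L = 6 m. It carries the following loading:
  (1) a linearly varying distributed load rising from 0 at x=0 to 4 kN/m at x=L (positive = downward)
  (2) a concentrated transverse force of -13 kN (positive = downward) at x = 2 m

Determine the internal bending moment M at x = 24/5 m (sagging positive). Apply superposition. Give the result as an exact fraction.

M(24/5) = 214/125 kN·m

Load 1 — triangular load w₀=4 kN/m (0→w₀ over full span):
  M_1 = w₀Lx/6 - w₀x³/(6L) = 4·6·(24/5)/6 - 4·(24/5)³/(6·6) = 864/125 kN·m
Load 2 — point force P=-13 kN at a=2 m (b=L-a=4):
  M_2 = Pa(L-x)/L  [x>a] = (-13)·2·(6-(24/5))/6 = -26/5 kN·m
Superposition: M = Σ M_i = 214/125 kN·m ≈ 1.712000 kN·m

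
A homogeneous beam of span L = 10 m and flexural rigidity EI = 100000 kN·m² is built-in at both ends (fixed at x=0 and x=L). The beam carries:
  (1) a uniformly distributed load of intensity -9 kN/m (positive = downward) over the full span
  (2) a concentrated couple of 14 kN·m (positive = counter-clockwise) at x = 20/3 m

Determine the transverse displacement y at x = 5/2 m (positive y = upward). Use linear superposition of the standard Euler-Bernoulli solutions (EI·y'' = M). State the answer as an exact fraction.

Load 1 — uniform load w=-9 kN/m over full span:
  y_1 = -wx²(L-x)²/(24EI) = -(-9)·(5/2)²·(10-(5/2))²/(24·100000) = 27/20480 m
Load 2 — applied couple M₀=14 kN·m at a=20/3 m (b=L-a=10/3):
  y_2 = (R_Ax³/6 - M_Ax²/2)/EI  [x≤a] with R_A=28/15, M_A=14/3 = ((28/15)·(5/2)³/6 - (14/3)·(5/2)²/2)/100000 = -7/72000 m
Superposition: y = Σ y_i = 5627/4608000 m ≈ 0.001221 m

y(5/2) = 5627/4608000 m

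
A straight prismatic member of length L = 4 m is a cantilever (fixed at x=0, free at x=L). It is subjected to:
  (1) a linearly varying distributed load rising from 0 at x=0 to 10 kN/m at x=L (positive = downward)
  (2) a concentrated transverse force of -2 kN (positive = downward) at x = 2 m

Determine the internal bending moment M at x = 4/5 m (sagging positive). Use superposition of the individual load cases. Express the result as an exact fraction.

Load 1 — triangular load w₀=10 kN/m (0→w₀ over full span):
  M_1 = w₀Lx/2 - w₀L²/3 - w₀x³/(6L) = 10·4·(4/5)/2 - 10·4²/3 - 10·(4/5)³/(6·4) = -2816/75 kN·m
Load 2 — point force P=-2 kN at a=2 m (b=L-a=2):
  M_2 = -P(a-x)  [x≤a] = -(-2)·(2-(4/5)) = 12/5 kN·m
Superposition: M = Σ M_i = -2636/75 kN·m ≈ -35.146667 kN·m

M(4/5) = -2636/75 kN·m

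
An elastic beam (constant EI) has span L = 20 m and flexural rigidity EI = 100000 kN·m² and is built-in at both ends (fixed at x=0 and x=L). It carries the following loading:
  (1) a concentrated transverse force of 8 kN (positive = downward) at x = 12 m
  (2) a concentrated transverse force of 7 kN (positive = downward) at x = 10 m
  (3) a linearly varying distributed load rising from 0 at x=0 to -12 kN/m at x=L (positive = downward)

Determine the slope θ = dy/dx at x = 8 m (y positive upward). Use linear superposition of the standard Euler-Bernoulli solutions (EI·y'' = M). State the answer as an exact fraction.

Load 1 — point force P=8 kN at a=12 m (b=L-a=8):
  θ_1 = -Pb²x(2aL-(3a+b)x)/(2L³EI)  [x≤a] = -8·8²·8·(2·12·20-(3·12+8)·8)/(2·20³·100000) = -128/390625 rad
Load 2 — point force P=7 kN at a=10 m (b=L-a=10):
  θ_2 = -Pb²x(2aL-(3a+b)x)/(2L³EI)  [x≤a] = -7·10²·8·(2·10·20-(3·10+10)·8)/(2·20³·100000) = -7/25000 rad
Load 3 — triangular load w₀=-12 kN/m (0→w₀ over full span):
  θ_3 = -w₀(2x(L-x)(L-2x)(x+2L)+x²(L-x)²)/(120LEI) = -(-12)·(2·8·(20-8)·(20-2·8)·(8+2·20)+8²·(20-8)²)/(120·20·100000) = 36/15625 rad
Superposition: θ = Σ θ_i = 5301/3125000 rad ≈ 0.001696 rad

θ(8) = 5301/3125000 rad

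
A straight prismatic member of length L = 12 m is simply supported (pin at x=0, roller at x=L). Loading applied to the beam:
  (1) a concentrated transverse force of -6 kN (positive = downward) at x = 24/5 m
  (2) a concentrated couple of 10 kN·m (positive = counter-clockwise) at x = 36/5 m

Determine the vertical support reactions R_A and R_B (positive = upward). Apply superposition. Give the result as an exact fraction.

R_A = -83/30 kN, R_B = -97/30 kN

Load 1 — point force P=-6 kN at a=24/5 m (b=L-a=36/5):
  R_A = Pb/L = (-6)·(36/5)/12 = -18/5 kN
  R_B = Pa/L = (-6)·(24/5)/12 = -12/5 kN
Load 2 — applied couple M₀=10 kN·m at a=36/5 m (b=L-a=24/5):
  R_A = M₀/L = 10/12 = 5/6 kN
  R_B = -M₀/L = -10/12 = -5/6 kN
Superposition: R_A = -83/30 kN, R_B = -97/30 kN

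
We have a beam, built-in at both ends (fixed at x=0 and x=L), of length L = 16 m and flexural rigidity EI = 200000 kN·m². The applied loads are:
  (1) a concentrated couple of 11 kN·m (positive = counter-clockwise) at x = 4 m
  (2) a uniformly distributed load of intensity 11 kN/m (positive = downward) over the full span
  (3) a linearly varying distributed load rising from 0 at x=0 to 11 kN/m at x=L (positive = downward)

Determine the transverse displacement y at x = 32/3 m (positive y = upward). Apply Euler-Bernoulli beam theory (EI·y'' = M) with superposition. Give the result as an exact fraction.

y(32/3) = -1022923/91125000 m

Load 1 — applied couple M₀=11 kN·m at a=4 m (b=L-a=12):
  y_1 = (R_Ax³/6 - M_Ax²/2 - M₀(x-a)²/2)/EI  [x>a] with R_A=99/128, M_A=-33/16 = ((99/128)·(32/3)³/6 - (-33/16)·(32/3)²/2 - 11·((32/3)-4)²/2)/200000 = 11/75000 m
Load 2 — uniform load w=11 kN/m over full span:
  y_2 = -wx²(L-x)²/(24EI) = -11·(32/3)²·(16-(32/3))²/(24·200000) = -5632/759375 m
Load 3 — triangular load w₀=11 kN/m (0→w₀ over full span):
  y_3 = -w₀x²(L-x)²(x+2L)/(120LEI) = -11·(32/3)²·(16-(32/3))²·((32/3)+2·16)/(120·16·200000) = -45056/11390625 m
Superposition: y = Σ y_i = -1022923/91125000 m ≈ -0.011225 m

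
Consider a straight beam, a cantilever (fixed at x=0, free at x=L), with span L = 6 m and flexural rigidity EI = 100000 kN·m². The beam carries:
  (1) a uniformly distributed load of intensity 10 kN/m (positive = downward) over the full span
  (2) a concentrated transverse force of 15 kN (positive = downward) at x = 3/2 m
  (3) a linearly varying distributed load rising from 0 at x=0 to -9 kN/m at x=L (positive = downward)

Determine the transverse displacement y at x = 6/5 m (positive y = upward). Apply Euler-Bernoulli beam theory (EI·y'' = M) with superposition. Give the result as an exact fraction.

Load 1 — uniform load w=10 kN/m over full span:
  y_1 = -wx²(x²-4Lx+6L²)/(24EI) = -10·(6/5)²·((6/5)²-4·6·(6/5)+6·6²)/(24·100000) = -3537/3125000 m
Load 2 — point force P=15 kN at a=3/2 m (b=L-a=9/2):
  y_2 = -Px²(3a-x)/(6EI)  [x≤a] = -15·(6/5)²·(3·(3/2)-(6/5))/(6·100000) = -297/2500000 m
Load 3 — triangular load w₀=-9 kN/m (0→w₀ over full span):
  y_3 = (w₀Lx³/12-w₀L²x²/6-w₀x⁵/(120L))/EI = ((-9)·6·(6/5)³/12-(-9)·6²·(6/5)²/6-(-9)·(6/5)⁵/(120·6))/100000 = 546993/781250000 m
Superposition: y = Σ y_i = -860139/1562500000 m ≈ -0.000550 m

y(6/5) = -860139/1562500000 m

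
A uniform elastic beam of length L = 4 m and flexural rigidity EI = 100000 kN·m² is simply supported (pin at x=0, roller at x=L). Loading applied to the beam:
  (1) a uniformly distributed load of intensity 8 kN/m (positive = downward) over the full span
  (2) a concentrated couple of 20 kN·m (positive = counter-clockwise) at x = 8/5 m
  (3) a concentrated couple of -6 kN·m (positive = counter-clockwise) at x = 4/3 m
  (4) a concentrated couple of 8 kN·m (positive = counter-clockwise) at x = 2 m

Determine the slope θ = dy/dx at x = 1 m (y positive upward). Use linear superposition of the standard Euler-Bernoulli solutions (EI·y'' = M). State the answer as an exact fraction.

Load 1 — uniform load w=8 kN/m over full span:
  θ_1 = -w(L³-6Lx²+4x³)/(24EI) = -8·(4³-6·4·1²+4·1³)/(24·100000) = -11/75000 rad
Load 2 — applied couple M₀=20 kN·m at a=8/5 m (b=L-a=12/5):
  θ_2 = (M₀x²/(2L)+C₁)/EI  [x≤a] with C₁=M₀(3b²-L²)/(6L)=16/15 = (20·1²/(2·4)+(16/15))/100000 = 107/3000000 rad
Load 3 — applied couple M₀=-6 kN·m at a=4/3 m (b=L-a=8/3):
  θ_3 = (M₀x²/(2L)+C₁)/EI  [x≤a] with C₁=M₀(3b²-L²)/(6L)=-4/3 = ((-6)·1²/(2·4)+(-4/3))/100000 = -1/48000 rad
Load 4 — applied couple M₀=8 kN·m at a=2 m (b=L-a=2):
  θ_4 = (M₀x²/(2L)+C₁)/EI  [x≤a] with C₁=M₀(3b²-L²)/(6L)=-4/3 = (8·1²/(2·4)+(-4/3))/100000 = -1/300000 rad
Superposition: θ = Σ θ_i = -811/6000000 rad ≈ -0.000135 rad

θ(1) = -811/6000000 rad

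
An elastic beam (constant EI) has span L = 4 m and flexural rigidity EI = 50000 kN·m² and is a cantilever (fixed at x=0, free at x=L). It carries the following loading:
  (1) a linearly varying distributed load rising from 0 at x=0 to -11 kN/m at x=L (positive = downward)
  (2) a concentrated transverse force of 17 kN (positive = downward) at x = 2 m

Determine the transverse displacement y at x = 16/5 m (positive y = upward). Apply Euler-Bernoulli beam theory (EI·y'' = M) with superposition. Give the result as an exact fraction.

Load 1 — triangular load w₀=-11 kN/m (0→w₀ over full span):
  y_1 = (w₀Lx³/12-w₀L²x²/6-w₀x⁵/(120L))/EI = ((-11)·4·(16/5)³/12-(-11)·4²·(16/5)²/6-(-11)·(16/5)⁵/(120·4))/50000 = 550528/146484375 m
Load 2 — point force P=17 kN at a=2 m (b=L-a=2):
  y_2 = -Pa²(3x-a)/(6EI)  [x>a] = -17·2²·(3·(16/5)-2)/(6·50000) = -323/187500 m
Superposition: y = Σ y_i = 397579/195312500 m ≈ 0.002036 m

y(16/5) = 397579/195312500 m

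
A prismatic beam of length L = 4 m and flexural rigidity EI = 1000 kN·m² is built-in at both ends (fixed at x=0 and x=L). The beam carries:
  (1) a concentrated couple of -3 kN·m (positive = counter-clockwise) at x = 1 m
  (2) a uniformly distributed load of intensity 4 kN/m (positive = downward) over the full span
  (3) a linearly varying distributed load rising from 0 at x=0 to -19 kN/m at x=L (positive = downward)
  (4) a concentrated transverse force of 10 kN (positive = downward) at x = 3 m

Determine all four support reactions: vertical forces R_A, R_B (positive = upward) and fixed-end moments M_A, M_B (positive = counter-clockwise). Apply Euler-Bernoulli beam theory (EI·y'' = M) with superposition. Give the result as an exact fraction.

R_A = -429/160 kN, M_A = -189/80 kN·m, R_B = -1491/160 kN, M_B = 793/240 kN·m

Load 1 — applied couple M₀=-3 kN·m at a=1 m (b=L-a=3):
  R_A = 6M₀ab/L³ = 6·(-3)·1·3/4³ = -27/32 kN
  M_A = M₀b(2a-b)/L² = (-3)·3·(2·1-3)/4² = 9/16 kN·m
  R_B = -6M₀ab/L³ = -6·(-3)·1·3/4³ = 27/32 kN
  M_B = M₀a(2b-a)/L² = (-3)·1·(2·3-1)/4² = -15/16 kN·m
Load 2 — uniform load w=4 kN/m over full span:
  R_A = wL/2 = 4·4/2 = 8 kN
  M_A = wL²/12 = 4·4²/12 = 16/3 kN·m
  R_B = wL/2 = 4·4/2 = 8 kN
  M_B = -wL²/12 = -4·4²/12 = -16/3 kN·m
Load 3 — triangular load w₀=-19 kN/m (0→w₀ over full span):
  R_A = 3w₀L/20 = 3·(-19)·4/20 = -57/5 kN
  M_A = w₀L²/30 = (-19)·4²/30 = -152/15 kN·m
  R_B = 7w₀L/20 = 7·(-19)·4/20 = -133/5 kN
  M_B = -w₀L²/20 = -(-19)·4²/20 = 76/5 kN·m
Load 4 — point force P=10 kN at a=3 m (b=L-a=1):
  R_A = Pb²(3a+b)/L³ = 10·1²·(3·3+1)/4³ = 25/16 kN
  M_A = Pab²/L² = 10·3·1²/4² = 15/8 kN·m
  R_B = Pa²(a+3b)/L³ = 10·3²·(3+3·1)/4³ = 135/16 kN
  M_B = -Pa²b/L² = -10·3²·1/4² = -45/8 kN·m
Superposition: R_A = -429/160 kN, M_A = -189/80 kN·m, R_B = -1491/160 kN, M_B = 793/240 kN·m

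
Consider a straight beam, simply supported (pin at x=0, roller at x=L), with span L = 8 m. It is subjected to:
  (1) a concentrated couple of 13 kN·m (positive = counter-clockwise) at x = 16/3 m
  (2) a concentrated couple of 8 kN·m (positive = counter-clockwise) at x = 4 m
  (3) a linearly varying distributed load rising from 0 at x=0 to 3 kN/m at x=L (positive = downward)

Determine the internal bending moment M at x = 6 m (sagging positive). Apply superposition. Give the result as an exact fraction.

Load 1 — applied couple M₀=13 kN·m at a=16/3 m (b=L-a=8/3):
  M_1 = M₀x/L - M₀  [x>a] = 13·6/8 - 13 = -13/4 kN·m
Load 2 — applied couple M₀=8 kN·m at a=4 m (b=L-a=4):
  M_2 = M₀x/L - M₀  [x>a] = 8·6/8 - 8 = -2 kN·m
Load 3 — triangular load w₀=3 kN/m (0→w₀ over full span):
  M_3 = w₀Lx/6 - w₀x³/(6L) = 3·8·6/6 - 3·6³/(6·8) = 21/2 kN·m
Superposition: M = Σ M_i = 21/4 kN·m ≈ 5.250000 kN·m

M(6) = 21/4 kN·m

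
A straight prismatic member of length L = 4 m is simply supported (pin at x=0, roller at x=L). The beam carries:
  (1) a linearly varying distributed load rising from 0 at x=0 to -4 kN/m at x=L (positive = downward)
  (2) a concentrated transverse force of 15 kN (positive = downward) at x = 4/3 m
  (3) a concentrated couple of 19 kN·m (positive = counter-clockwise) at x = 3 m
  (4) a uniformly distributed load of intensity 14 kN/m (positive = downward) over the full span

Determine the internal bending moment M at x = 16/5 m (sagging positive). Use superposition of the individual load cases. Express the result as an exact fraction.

M(16/5) = 1881/125 kN·m

Load 1 — triangular load w₀=-4 kN/m (0→w₀ over full span):
  M_1 = w₀Lx/6 - w₀x³/(6L) = (-4)·4·(16/5)/6 - (-4)·(16/5)³/(6·4) = -384/125 kN·m
Load 2 — point force P=15 kN at a=4/3 m (b=L-a=8/3):
  M_2 = Pa(L-x)/L  [x>a] = 15·(4/3)·(4-(16/5))/4 = 4 kN·m
Load 3 — applied couple M₀=19 kN·m at a=3 m (b=L-a=1):
  M_3 = M₀x/L - M₀  [x>a] = 19·(16/5)/4 - 19 = -19/5 kN·m
Load 4 — uniform load w=14 kN/m over full span:
  M_4 = wx(L-x)/2 = 14·(16/5)·(4-(16/5))/2 = 448/25 kN·m
Superposition: M = Σ M_i = 1881/125 kN·m ≈ 15.048000 kN·m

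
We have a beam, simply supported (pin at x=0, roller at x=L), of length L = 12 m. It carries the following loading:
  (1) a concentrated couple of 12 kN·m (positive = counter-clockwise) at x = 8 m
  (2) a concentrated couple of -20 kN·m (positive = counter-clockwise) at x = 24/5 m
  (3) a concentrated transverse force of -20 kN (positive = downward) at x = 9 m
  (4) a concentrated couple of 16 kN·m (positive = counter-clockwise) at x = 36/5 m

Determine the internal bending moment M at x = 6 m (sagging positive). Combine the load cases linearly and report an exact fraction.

Load 1 — applied couple M₀=12 kN·m at a=8 m (b=L-a=4):
  M_1 = M₀x/L  [x≤a] = 12·6/12 = 6 kN·m
Load 2 — applied couple M₀=-20 kN·m at a=24/5 m (b=L-a=36/5):
  M_2 = M₀x/L - M₀  [x>a] = (-20)·6/12 - (-20) = 10 kN·m
Load 3 — point force P=-20 kN at a=9 m (b=L-a=3):
  M_3 = Pbx/L  [x≤a] = (-20)·3·6/12 = -30 kN·m
Load 4 — applied couple M₀=16 kN·m at a=36/5 m (b=L-a=24/5):
  M_4 = M₀x/L  [x≤a] = 16·6/12 = 8 kN·m
Superposition: M = Σ M_i = -6 kN·m ≈ -6.000000 kN·m

M(6) = -6 kN·m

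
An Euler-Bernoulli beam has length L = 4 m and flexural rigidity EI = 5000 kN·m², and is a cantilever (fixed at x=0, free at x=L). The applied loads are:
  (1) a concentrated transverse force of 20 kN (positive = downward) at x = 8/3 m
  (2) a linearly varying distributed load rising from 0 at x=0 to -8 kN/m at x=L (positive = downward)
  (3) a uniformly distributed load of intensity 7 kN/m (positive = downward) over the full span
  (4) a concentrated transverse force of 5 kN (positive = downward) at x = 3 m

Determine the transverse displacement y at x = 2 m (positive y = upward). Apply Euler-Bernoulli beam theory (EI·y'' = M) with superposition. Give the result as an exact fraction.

y(2) = -443/18750 m

Load 1 — point force P=20 kN at a=8/3 m (b=L-a=4/3):
  y_1 = -Px²(3a-x)/(6EI)  [x≤a] = -20·2²·(3·(8/3)-2)/(6·5000) = -2/125 m
Load 2 — triangular load w₀=-8 kN/m (0→w₀ over full span):
  y_2 = (w₀Lx³/12-w₀L²x²/6-w₀x⁵/(120L))/EI = ((-8)·4·2³/12-(-8)·4²·2²/6-(-8)·2⁵/(120·4))/5000 = 121/9375 m
Load 3 — uniform load w=7 kN/m over full span:
  y_3 = -wx²(x²-4Lx+6L²)/(24EI) = -7·2²·(2²-4·4·2+6·4²)/(24·5000) = -119/7500 m
Load 4 — point force P=5 kN at a=3 m (b=L-a=1):
  y_4 = -Px²(3a-x)/(6EI)  [x≤a] = -5·2²·(3·3-2)/(6·5000) = -7/1500 m
Superposition: y = Σ y_i = -443/18750 m ≈ -0.023627 m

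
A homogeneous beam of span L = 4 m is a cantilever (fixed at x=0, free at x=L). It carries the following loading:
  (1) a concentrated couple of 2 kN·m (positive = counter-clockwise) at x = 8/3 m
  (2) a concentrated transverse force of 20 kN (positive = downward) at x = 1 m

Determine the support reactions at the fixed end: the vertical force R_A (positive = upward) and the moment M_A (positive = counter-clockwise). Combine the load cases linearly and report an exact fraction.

Load 1 — applied couple M₀=2 kN·m at a=8/3 m (b=L-a=4/3):
  R_A = 0 kN
  M_A = -M₀ = -2 kN·m
Load 2 — point force P=20 kN at a=1 m (b=L-a=3):
  R_A = P = 20 kN
  M_A = Pa = 20·1 = 20 kN·m
Superposition: R_A = 20 kN, M_A = 18 kN·m

R_A = 20 kN, M_A = 18 kN·m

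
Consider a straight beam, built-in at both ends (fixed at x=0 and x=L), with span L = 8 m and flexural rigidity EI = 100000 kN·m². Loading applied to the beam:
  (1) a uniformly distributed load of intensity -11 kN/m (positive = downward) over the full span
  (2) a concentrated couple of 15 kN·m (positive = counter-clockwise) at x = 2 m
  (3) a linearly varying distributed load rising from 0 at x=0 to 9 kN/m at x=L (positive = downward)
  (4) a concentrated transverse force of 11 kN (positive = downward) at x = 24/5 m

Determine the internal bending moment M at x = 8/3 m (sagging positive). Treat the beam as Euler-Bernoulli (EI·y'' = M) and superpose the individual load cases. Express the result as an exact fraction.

Load 1 — uniform load w=-11 kN/m over full span:
  M_1 = wLx/2 - wL²/12 - wx²/2 = (-11)·8·(8/3)/2 - (-11)·8²/12 - (-11)·(8/3)²/2 = -176/9 kN·m
Load 2 — applied couple M₀=15 kN·m at a=2 m (b=L-a=6):
  M_2 = R_Ax - M_A - M₀  [x>a] with R_A=135/64, M_A=-45/16 = (135/64)·(8/3) - (-45/16) - 15 = -105/16 kN·m
Load 3 — triangular load w₀=9 kN/m (0→w₀ over full span):
  M_3 = 3w₀Lx/20 - w₀L²/30 - w₀x³/(6L) = 3·9·8·(8/3)/20 - 9·8²/30 - 9·(8/3)³/(6·8) = 272/45 kN·m
Load 4 — point force P=11 kN at a=24/5 m (b=L-a=16/5):
  M_4 = Pb²(3a+b)x/L³ - Pab²/L²  [x≤a] = 11·(16/5)²·(3·(24/5)+(16/5))·(8/3)/8³ - 11·(24/5)·(16/5)²/8² = 704/375 kN·m
Superposition: M = Σ M_i = -327533/18000 kN·m ≈ -18.196278 kN·m

M(8/3) = -327533/18000 kN·m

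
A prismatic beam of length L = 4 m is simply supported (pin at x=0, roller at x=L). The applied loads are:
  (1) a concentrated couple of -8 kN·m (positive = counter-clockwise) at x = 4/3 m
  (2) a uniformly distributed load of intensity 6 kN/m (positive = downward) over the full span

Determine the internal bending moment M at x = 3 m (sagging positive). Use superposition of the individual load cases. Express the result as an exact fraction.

M(3) = 11 kN·m

Load 1 — applied couple M₀=-8 kN·m at a=4/3 m (b=L-a=8/3):
  M_1 = M₀x/L - M₀  [x>a] = (-8)·3/4 - (-8) = 2 kN·m
Load 2 — uniform load w=6 kN/m over full span:
  M_2 = wx(L-x)/2 = 6·3·(4-3)/2 = 9 kN·m
Superposition: M = Σ M_i = 11 kN·m ≈ 11.000000 kN·m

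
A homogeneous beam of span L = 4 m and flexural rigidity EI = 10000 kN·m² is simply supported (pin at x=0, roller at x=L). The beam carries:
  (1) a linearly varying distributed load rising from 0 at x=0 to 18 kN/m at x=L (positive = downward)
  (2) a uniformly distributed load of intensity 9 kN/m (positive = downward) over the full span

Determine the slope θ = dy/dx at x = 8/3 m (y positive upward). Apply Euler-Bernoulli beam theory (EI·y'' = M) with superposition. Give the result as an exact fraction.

θ(8/3) = 377/168750 rad

Load 1 — triangular load w₀=18 kN/m (0→w₀ over full span):
  θ_1 = -w₀(7L⁴-30L²x²+15x⁴)/(360LEI) = -18·(7·4⁴-30·4²·(8/3)²+15·(8/3)⁴)/(360·4·10000) = 91/84375 rad
Load 2 — uniform load w=9 kN/m over full span:
  θ_2 = -w(L³-6Lx²+4x³)/(24EI) = -9·(4³-6·4·(8/3)²+4·(8/3)³)/(24·10000) = 13/11250 rad
Superposition: θ = Σ θ_i = 377/168750 rad ≈ 0.002234 rad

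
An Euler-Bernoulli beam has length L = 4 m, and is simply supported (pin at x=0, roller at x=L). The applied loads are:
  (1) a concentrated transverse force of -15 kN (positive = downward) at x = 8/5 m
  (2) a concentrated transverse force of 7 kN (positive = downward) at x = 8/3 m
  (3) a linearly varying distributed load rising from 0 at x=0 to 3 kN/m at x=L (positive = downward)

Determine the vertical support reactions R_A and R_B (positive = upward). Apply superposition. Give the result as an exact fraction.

Load 1 — point force P=-15 kN at a=8/5 m (b=L-a=12/5):
  R_A = Pb/L = (-15)·(12/5)/4 = -9 kN
  R_B = Pa/L = (-15)·(8/5)/4 = -6 kN
Load 2 — point force P=7 kN at a=8/3 m (b=L-a=4/3):
  R_A = Pb/L = 7·(4/3)/4 = 7/3 kN
  R_B = Pa/L = 7·(8/3)/4 = 14/3 kN
Load 3 — triangular load w₀=3 kN/m (0→w₀ over full span):
  R_A = w₀L/6 = 3·4/6 = 2 kN
  R_B = w₀L/3 = 3·4/3 = 4 kN
Superposition: R_A = -14/3 kN, R_B = 8/3 kN

R_A = -14/3 kN, R_B = 8/3 kN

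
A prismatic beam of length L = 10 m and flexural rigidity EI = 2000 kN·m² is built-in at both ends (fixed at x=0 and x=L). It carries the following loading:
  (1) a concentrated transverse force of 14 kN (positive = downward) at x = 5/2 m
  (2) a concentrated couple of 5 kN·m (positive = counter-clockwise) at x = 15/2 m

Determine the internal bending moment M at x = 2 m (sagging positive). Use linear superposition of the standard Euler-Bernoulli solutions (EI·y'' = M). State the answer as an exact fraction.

Load 1 — point force P=14 kN at a=5/2 m (b=L-a=15/2):
  M_1 = Pb²(3a+b)x/L³ - Pab²/L²  [x≤a] = 14·(15/2)²·(3·(5/2)+(15/2))·2/10³ - 14·(5/2)·(15/2)²/10² = 63/16 kN·m
Load 2 — applied couple M₀=5 kN·m at a=15/2 m (b=L-a=5/2):
  M_2 = R_Ax - M_A  [x≤a] with R_A=9/16, M_A=25/16 = (9/16)·2 - (25/16) = -7/16 kN·m
Superposition: M = Σ M_i = 7/2 kN·m ≈ 3.500000 kN·m

M(2) = 7/2 kN·m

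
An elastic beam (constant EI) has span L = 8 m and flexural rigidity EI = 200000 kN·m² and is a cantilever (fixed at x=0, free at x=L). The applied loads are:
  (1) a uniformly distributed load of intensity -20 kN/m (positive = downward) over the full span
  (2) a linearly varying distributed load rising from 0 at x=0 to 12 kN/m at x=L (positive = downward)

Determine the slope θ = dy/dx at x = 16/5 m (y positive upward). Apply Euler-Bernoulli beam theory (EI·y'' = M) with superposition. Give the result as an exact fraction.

Load 1 — uniform load w=-20 kN/m over full span:
  θ_1 = -wx(x²-3Lx+3L²)/(6EI) = -(-20)·(16/5)·((16/5)²-3·8·(16/5)+3·8²)/(6·200000) = 1568/234375 rad
Load 2 — triangular load w₀=12 kN/m (0→w₀ over full span):
  θ_2 = (w₀Lx²/4-w₀L²x/3-w₀x⁴/(24L))/EI = (12·8·(16/5)²/4-12·8²·(16/5)/3-12·(16/5)⁴/(24·8))/200000 = -5664/1953125 rad
Superposition: θ = Σ θ_i = 22208/5859375 rad ≈ 0.003790 rad

θ(16/5) = 22208/5859375 rad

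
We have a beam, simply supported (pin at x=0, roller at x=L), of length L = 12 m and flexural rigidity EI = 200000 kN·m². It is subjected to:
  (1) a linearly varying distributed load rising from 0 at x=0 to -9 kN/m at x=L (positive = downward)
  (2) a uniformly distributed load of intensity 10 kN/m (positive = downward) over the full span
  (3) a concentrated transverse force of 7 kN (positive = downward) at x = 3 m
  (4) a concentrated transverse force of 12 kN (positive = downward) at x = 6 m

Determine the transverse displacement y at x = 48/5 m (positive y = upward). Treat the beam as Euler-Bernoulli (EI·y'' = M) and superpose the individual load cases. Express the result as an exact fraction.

Load 1 — triangular load w₀=-9 kN/m (0→w₀ over full span):
  y_1 = -w₀x(7L⁴-10L²x²+3x⁴)/(360LEI) = -(-9)·(48/5)·(7·12⁴-10·12²·(48/5)²+3·(48/5)⁴)/(360·12·200000) = 185166/48828125 m
Load 2 — uniform load w=10 kN/m over full span:
  y_2 = -wx(L³-2Lx²+x³)/(24EI) = -10·(48/5)·(12³-2·12·(48/5)²+(48/5)³)/(24·200000) = -3132/390625 m
Load 3 — point force P=7 kN at a=3 m (b=L-a=9):
  y_3 = -Pa(L-x)(2Lx-a²-x²)/(6LEI)  [x>a] = -7·3·(12-(48/5))·(2·12·(48/5)-3²-(48/5)²)/(6·12·200000) = -22617/50000000 m
Load 4 — point force P=12 kN at a=6 m (b=L-a=6):
  y_4 = -Pa(L-x)(2Lx-a²-x²)/(6LEI)  [x>a] = -12·6·(12-(48/5))·(2·12·(48/5)-6²-(48/5)²)/(6·12·200000) = -1917/1562500 m
Superposition: y = Σ y_i = -36905877/6250000000 m ≈ -0.005905 m

y(48/5) = -36905877/6250000000 m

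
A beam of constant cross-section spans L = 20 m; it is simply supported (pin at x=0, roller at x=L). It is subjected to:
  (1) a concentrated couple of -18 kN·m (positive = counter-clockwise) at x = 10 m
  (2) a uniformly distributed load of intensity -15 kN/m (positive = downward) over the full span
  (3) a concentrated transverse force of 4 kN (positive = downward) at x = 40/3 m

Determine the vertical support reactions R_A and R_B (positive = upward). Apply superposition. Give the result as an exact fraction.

Load 1 — applied couple M₀=-18 kN·m at a=10 m (b=L-a=10):
  R_A = M₀/L = (-18)/20 = -9/10 kN
  R_B = -M₀/L = -(-18)/20 = 9/10 kN
Load 2 — uniform load w=-15 kN/m over full span:
  R_A = wL/2 = (-15)·20/2 = -150 kN
  R_B = wL/2 = (-15)·20/2 = -150 kN
Load 3 — point force P=4 kN at a=40/3 m (b=L-a=20/3):
  R_A = Pb/L = 4·(20/3)/20 = 4/3 kN
  R_B = Pa/L = 4·(40/3)/20 = 8/3 kN
Superposition: R_A = -4487/30 kN, R_B = -4393/30 kN

R_A = -4487/30 kN, R_B = -4393/30 kN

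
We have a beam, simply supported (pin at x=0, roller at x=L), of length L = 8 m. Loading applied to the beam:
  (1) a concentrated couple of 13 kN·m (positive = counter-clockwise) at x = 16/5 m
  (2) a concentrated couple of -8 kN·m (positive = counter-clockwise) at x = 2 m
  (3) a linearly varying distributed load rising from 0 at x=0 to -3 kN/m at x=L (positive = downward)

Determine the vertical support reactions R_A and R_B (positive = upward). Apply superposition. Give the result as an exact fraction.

Load 1 — applied couple M₀=13 kN·m at a=16/5 m (b=L-a=24/5):
  R_A = M₀/L = 13/8 kN
  R_B = -M₀/L = -13/8 kN
Load 2 — applied couple M₀=-8 kN·m at a=2 m (b=L-a=6):
  R_A = M₀/L = (-8)/8 = -1 kN
  R_B = -M₀/L = -(-8)/8 = 1 kN
Load 3 — triangular load w₀=-3 kN/m (0→w₀ over full span):
  R_A = w₀L/6 = (-3)·8/6 = -4 kN
  R_B = w₀L/3 = (-3)·8/3 = -8 kN
Superposition: R_A = -27/8 kN, R_B = -69/8 kN

R_A = -27/8 kN, R_B = -69/8 kN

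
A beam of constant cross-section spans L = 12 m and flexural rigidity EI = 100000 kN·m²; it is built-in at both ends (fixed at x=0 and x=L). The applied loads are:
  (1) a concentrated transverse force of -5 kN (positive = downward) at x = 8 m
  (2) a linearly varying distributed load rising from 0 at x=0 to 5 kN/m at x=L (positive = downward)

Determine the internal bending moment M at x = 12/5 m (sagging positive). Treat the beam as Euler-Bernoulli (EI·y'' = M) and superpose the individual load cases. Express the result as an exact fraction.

Load 1 — point force P=-5 kN at a=8 m (b=L-a=4):
  M_1 = Pb²(3a+b)x/L³ - Pab²/L²  [x≤a] = (-5)·4²·(3·8+4)·(12/5)/12³ - (-5)·8·4²/12² = 4/3 kN·m
Load 2 — triangular load w₀=5 kN/m (0→w₀ over full span):
  M_2 = 3w₀Lx/20 - w₀L²/30 - w₀x³/(6L) = 3·5·12·(12/5)/20 - 5·12²/30 - 5·(12/5)³/(6·12) = -84/25 kN·m
Superposition: M = Σ M_i = -152/75 kN·m ≈ -2.026667 kN·m

M(12/5) = -152/75 kN·m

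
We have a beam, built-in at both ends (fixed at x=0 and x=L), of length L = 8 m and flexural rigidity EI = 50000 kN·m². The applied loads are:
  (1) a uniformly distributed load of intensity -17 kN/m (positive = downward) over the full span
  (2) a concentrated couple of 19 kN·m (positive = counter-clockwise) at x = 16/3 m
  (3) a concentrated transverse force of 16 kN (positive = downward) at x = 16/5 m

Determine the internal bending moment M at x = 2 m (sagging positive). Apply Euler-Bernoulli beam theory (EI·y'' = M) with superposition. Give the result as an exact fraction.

M(2) = -3386/375 kN·m

Load 1 — uniform load w=-17 kN/m over full span:
  M_1 = wLx/2 - wL²/12 - wx²/2 = (-17)·8·2/2 - (-17)·8²/12 - (-17)·2²/2 = -34/3 kN·m
Load 2 — applied couple M₀=19 kN·m at a=16/3 m (b=L-a=8/3):
  M_2 = R_Ax - M_A  [x≤a] with R_A=19/6, M_A=19/3 = (19/6)·2 - (19/3) = 0 kN·m
Load 3 — point force P=16 kN at a=16/5 m (b=L-a=24/5):
  M_3 = Pb²(3a+b)x/L³ - Pab²/L²  [x≤a] = 16·(24/5)²·(3·(16/5)+(24/5))·2/8³ - 16·(16/5)·(24/5)²/8² = 288/125 kN·m
Superposition: M = Σ M_i = -3386/375 kN·m ≈ -9.029333 kN·m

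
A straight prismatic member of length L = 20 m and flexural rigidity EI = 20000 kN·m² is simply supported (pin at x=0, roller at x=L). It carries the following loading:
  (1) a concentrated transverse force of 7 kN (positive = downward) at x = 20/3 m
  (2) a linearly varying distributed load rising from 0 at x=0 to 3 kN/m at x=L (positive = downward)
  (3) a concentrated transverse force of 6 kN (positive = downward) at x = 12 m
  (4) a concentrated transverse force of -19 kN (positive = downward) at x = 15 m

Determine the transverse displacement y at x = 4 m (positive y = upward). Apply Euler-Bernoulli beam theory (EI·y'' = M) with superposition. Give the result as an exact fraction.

Load 1 — point force P=7 kN at a=20/3 m (b=L-a=40/3):
  y_1 = -Pbx(L²-b²-x²)/(6LEI)  [x≤a] = -7·(40/3)·4·(20²-(40/3)²-4²)/(6·20·20000) = -1624/50625 m
Load 2 — triangular load w₀=3 kN/m (0→w₀ over full span):
  y_2 = -w₀x(7L⁴-10L²x²+3x⁴)/(360LEI) = -3·4·(7·20⁴-10·20²·4²+3·4⁴)/(360·20·20000) = -1376/15625 m
Load 3 — point force P=6 kN at a=12 m (b=L-a=8):
  y_3 = -Pbx(L²-b²-x²)/(6LEI)  [x≤a] = -6·8·4·(20²-8²-4²)/(6·20·20000) = -16/625 m
Load 4 — point force P=-19 kN at a=15 m (b=L-a=5):
  y_4 = -Pbx(L²-b²-x²)/(6LEI)  [x≤a] = -(-19)·5·4·(20²-5²-4²)/(6·20·20000) = 6821/120000 m
Superposition: y = Σ y_i = -7201009/81000000 m ≈ -0.088901 m

y(4) = -7201009/81000000 m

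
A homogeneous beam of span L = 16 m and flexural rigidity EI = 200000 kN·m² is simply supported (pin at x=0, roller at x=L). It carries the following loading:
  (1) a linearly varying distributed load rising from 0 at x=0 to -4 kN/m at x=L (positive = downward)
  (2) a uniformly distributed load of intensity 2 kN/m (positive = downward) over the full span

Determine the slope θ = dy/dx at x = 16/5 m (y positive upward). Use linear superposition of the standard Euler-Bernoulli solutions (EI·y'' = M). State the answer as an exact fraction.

θ(16/5) = -464/17578125 rad

Load 1 — triangular load w₀=-4 kN/m (0→w₀ over full span):
  θ_1 = -w₀(7L⁴-30L²x²+15x⁴)/(360LEI) = -(-4)·(7·16⁴-30·16²·(16/5)²+15·(16/5)⁴)/(360·16·200000) = 23296/17578125 rad
Load 2 — uniform load w=2 kN/m over full span:
  θ_2 = -w(L³-6Lx²+4x³)/(24EI) = -2·(16³-6·16·(16/5)²+4·(16/5)³)/(24·200000) = -528/390625 rad
Superposition: θ = Σ θ_i = -464/17578125 rad ≈ -0.000026 rad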